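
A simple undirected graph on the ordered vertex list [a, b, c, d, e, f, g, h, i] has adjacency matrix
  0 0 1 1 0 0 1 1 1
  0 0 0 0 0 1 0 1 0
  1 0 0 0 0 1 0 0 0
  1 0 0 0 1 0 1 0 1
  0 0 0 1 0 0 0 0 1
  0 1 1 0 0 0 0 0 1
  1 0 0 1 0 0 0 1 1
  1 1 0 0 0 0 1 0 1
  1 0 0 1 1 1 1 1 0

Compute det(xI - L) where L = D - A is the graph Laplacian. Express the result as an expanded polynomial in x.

Reading degrees in the order [a, b, c, d, e, f, g, h, i] gives [5, 2, 2, 4, 2, 3, 4, 4, 6]; set D = diag(5, 2, 2, 4, 2, 3, 4, 4, 6) and form L = D - A. L has integer entries, so p(x) = det(xI - L) has integer coefficients. Expanding the determinant yields x^9 - 32x^8 + 431x^7 - 3178x^6 + 13965x^5 - 37256x^4 + 58624x^3 - 49528x^2 + 17136x. The coefficient of x^8 equals -trace(L) = -32, matching the sum of degrees. There is one zero in the spectrum, matching the 1 component.

x^9 - 32x^8 + 431x^7 - 3178x^6 + 13965x^5 - 37256x^4 + 58624x^3 - 49528x^2 + 17136x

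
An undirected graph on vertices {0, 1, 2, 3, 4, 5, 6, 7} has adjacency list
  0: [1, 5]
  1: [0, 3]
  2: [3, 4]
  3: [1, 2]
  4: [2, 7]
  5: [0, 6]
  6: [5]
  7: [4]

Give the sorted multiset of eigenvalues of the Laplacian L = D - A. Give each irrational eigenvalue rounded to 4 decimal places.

[0, 0.1522, 0.5858, 1.2346, 2, 2.7654, 3.4142, 3.8478]

Reading degrees in the order [0, 1, 2, 3, 4, 5, 6, 7] gives [2, 2, 2, 2, 2, 2, 1, 1]; set D = diag(2, 2, 2, 2, 2, 2, 1, 1) and form L = D - A. The multiplicity of 0 as a Laplacian eigenvalue equals the number of connected components. There is one zero in the spectrum, matching the 1 component.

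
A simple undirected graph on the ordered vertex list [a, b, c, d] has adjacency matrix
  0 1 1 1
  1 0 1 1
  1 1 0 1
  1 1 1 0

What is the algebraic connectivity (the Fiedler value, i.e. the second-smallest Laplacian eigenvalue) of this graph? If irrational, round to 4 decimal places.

Reading degrees in the order [a, b, c, d] gives [3, 3, 3, 3]; set D = diag(3, 3, 3, 3) and form L = D - A. The smallest Laplacian eigenvalue is always 0. The next one, lambda_2 = 4, measures how hard the graph is to disconnect: larger values mean better connectivity.

4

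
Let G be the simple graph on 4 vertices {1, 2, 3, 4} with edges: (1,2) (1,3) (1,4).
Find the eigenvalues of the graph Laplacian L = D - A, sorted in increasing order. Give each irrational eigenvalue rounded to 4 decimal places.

Reading degrees in the order [1, 2, 3, 4] gives [3, 1, 1, 1]; set D = diag(3, 1, 1, 1) and form L = D - A. L is symmetric positive semidefinite, so every eigenvalue is real and nonnegative. There is one zero in the spectrum, matching the 1 component.

[0, 1, 1, 4]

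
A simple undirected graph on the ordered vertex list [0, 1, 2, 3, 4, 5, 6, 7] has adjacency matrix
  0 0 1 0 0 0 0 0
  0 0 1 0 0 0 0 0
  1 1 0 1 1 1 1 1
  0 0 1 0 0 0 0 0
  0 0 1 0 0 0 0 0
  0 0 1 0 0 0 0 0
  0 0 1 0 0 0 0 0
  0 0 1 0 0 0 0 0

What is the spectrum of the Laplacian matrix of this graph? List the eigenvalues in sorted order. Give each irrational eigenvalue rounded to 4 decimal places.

With the vertex order [0, 1, 2, 3, 4, 5, 6, 7], the degrees are [1, 1, 7, 1, 1, 1, 1, 1], giving D = diag(1, 1, 7, 1, 1, 1, 1, 1) and L = D - A. L is symmetric positive semidefinite, so every eigenvalue is real and nonnegative. The eigenvalues sum to 14, which equals trace(L) = 2|E|. The largest eigenvalue, 8, is at most the vertex count 8.

[0, 1, 1, 1, 1, 1, 1, 8]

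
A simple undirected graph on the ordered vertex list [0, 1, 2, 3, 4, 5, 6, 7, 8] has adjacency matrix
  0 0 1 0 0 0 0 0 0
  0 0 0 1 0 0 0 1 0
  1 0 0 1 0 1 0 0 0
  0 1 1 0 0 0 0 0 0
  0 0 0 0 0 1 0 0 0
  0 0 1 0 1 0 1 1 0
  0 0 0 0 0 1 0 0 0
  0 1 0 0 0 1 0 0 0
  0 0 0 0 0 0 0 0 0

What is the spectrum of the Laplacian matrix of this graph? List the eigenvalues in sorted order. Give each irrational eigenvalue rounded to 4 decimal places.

[0, 0, 0.5447, 0.7347, 1, 1.7635, 2.7242, 3.9063, 5.3266]

Each diagonal entry of L is the vertex degree and each off-diagonal entry is -1 where an edge is present, 0 otherwise; in the order [0, 1, 2, 3, 4, 5, 6, 7, 8] the diagonal is [1, 2, 3, 2, 1, 4, 1, 2, 0]. The multiplicity of 0 as a Laplacian eigenvalue equals the number of connected components. The 2 zero eigenvalues correspond to the 2 connected components. The eigenvalues sum to 16, which equals trace(L) = 2|E|.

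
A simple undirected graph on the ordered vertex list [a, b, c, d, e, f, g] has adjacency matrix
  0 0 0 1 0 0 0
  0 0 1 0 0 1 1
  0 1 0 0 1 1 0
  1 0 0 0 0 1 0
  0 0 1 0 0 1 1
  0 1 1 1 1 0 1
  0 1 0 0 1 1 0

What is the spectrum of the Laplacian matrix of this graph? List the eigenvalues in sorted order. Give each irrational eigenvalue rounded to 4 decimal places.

[0, 0.4659, 2.4827, 3, 3, 5, 6.0514]

Each diagonal entry of L is the vertex degree and each off-diagonal entry is -1 where an edge is present, 0 otherwise; in the order [a, b, c, d, e, f, g] the diagonal is [1, 3, 3, 2, 3, 5, 3]. L is symmetric positive semidefinite, so every eigenvalue is real and nonnegative. There is one zero in the spectrum, matching the 1 component.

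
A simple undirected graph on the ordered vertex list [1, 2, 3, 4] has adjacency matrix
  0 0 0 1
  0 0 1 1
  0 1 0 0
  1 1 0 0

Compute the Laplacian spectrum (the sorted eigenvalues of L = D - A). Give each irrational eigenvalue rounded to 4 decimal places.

[0, 0.5858, 2, 3.4142]

Each diagonal entry of L is the vertex degree and each off-diagonal entry is -1 where an edge is present, 0 otherwise; in the order [1, 2, 3, 4] the diagonal is [1, 2, 1, 2]. L is symmetric positive semidefinite, so every eigenvalue is real and nonnegative. By the matrix-tree theorem the graph has (1/4) * product of the nonzero eigenvalues = 1 spanning tree.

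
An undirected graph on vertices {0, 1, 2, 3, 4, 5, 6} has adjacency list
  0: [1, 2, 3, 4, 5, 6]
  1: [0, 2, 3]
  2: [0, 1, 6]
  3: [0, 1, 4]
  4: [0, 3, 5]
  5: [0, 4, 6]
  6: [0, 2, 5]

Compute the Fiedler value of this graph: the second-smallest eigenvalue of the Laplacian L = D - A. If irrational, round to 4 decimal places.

Reading degrees in the order [0, 1, 2, 3, 4, 5, 6] gives [6, 3, 3, 3, 3, 3, 3]; set D = diag(6, 3, 3, 3, 3, 3, 3) and form L = D - A. The smallest Laplacian eigenvalue is always 0. The next one, lambda_2 = 2, measures how hard the graph is to disconnect: larger values mean better connectivity. The eigenvalues sum to 24, which equals trace(L) = 2|E|.

2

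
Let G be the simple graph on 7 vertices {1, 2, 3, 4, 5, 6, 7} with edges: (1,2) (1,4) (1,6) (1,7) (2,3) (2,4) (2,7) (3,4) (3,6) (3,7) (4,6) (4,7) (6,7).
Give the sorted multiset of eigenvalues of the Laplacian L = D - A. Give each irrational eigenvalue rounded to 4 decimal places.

Each diagonal entry of L is the vertex degree and each off-diagonal entry is -1 where an edge is present, 0 otherwise; in the order [1, 2, 3, 4, 5, 6, 7] the diagonal is [4, 4, 4, 5, 0, 4, 5]. The multiplicity of 0 as a Laplacian eigenvalue equals the number of connected components. The 2 zero eigenvalues correspond to the 2 connected components.

[0, 0, 4, 4, 6, 6, 6]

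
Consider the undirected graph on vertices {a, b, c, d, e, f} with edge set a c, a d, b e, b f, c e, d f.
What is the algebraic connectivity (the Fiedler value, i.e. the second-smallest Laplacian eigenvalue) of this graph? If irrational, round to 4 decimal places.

Each diagonal entry of L is the vertex degree and each off-diagonal entry is -1 where an edge is present, 0 otherwise; in the order [a, b, c, d, e, f] the diagonal is [2, 2, 2, 2, 2, 2]. Computing the eigenvalues of L and sorting gives [0, 1, 1, 3, 3, 4]. The Fiedler value lambda_2 = 1 is strictly positive, so the graph is connected. The largest eigenvalue, 4, is at most the vertex count 6.

1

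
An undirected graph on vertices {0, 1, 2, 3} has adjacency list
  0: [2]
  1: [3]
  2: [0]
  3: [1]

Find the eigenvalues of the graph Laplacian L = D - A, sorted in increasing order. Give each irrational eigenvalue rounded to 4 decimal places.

With the vertex order [0, 1, 2, 3], the degrees are [1, 1, 1, 1], giving D = diag(1, 1, 1, 1) and L = D - A. Diagonalising L (or applying a numerical eigensolver to the 4x4 matrix) gives the spectrum above. The 2 zero eigenvalues correspond to the 2 connected components. The eigenvalues sum to 4, which equals trace(L) = 2|E|.

[0, 0, 2, 2]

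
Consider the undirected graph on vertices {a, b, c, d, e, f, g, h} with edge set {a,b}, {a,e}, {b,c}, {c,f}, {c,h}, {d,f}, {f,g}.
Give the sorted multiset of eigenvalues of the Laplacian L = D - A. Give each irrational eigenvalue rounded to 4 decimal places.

[0, 0.2243, 0.5858, 1, 1.4108, 2.7237, 3.4142, 4.6412]

Each diagonal entry of L is the vertex degree and each off-diagonal entry is -1 where an edge is present, 0 otherwise; in the order [a, b, c, d, e, f, g, h] the diagonal is [2, 2, 3, 1, 1, 3, 1, 1]. L is symmetric positive semidefinite, so every eigenvalue is real and nonnegative. The single zero eigenvalue shows the graph is connected. There is one zero in the spectrum, matching the 1 component.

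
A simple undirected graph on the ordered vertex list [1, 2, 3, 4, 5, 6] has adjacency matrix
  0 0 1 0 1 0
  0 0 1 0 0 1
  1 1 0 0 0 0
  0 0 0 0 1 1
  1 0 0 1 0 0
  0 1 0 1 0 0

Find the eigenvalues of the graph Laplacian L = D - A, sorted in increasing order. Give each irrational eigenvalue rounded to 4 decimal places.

[0, 1, 1, 3, 3, 4]

Reading degrees in the order [1, 2, 3, 4, 5, 6] gives [2, 2, 2, 2, 2, 2]; set D = diag(2, 2, 2, 2, 2, 2) and form L = D - A. Since every row of L sums to 0, the all-ones vector is in the kernel and 0 is an eigenvalue. The single zero eigenvalue shows the graph is connected.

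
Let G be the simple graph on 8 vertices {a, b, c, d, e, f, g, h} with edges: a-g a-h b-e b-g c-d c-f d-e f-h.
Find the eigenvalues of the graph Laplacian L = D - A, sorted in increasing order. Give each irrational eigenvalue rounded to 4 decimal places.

[0, 0.5858, 0.5858, 2, 2, 3.4142, 3.4142, 4]

Reading degrees in the order [a, b, c, d, e, f, g, h] gives [2, 2, 2, 2, 2, 2, 2, 2]; set D = diag(2, 2, 2, 2, 2, 2, 2, 2) and form L = D - A. L is symmetric positive semidefinite, so every eigenvalue is real and nonnegative. The single zero eigenvalue shows the graph is connected.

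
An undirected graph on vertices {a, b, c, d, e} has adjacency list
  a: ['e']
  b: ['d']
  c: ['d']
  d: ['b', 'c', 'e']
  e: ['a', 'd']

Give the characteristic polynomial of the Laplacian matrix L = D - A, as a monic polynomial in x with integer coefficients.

Reading degrees in the order [a, b, c, d, e] gives [1, 1, 1, 3, 2]; set D = diag(1, 1, 1, 3, 2) and form L = D - A. L has integer entries, so p(x) = det(xI - L) has integer coefficients. Expanding the determinant yields x^5 - 8x^4 + 20x^3 - 18x^2 + 5x. The constant term is 0 because L is singular (the all-ones vector lies in its kernel). There is one zero in the spectrum, matching the 1 component.

x^5 - 8x^4 + 20x^3 - 18x^2 + 5x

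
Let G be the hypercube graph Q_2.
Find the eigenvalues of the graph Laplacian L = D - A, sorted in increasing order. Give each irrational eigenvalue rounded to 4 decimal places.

The graph has 4 vertices and degree multiset [2, 2, 2, 2]; D is the diagonal matrix of degrees and L = D - A. The multiplicity of 0 as a Laplacian eigenvalue equals the number of connected components. The single zero eigenvalue shows the graph is connected.

[0, 2, 2, 4]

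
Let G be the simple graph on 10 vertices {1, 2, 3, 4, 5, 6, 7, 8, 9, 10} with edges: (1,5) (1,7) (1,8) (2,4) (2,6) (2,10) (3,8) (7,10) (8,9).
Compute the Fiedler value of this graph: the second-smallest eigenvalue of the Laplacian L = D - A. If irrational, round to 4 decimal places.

Reading degrees in the order [1, 2, 3, 4, 5, 6, 7, 8, 9, 10] gives [3, 3, 1, 1, 1, 1, 2, 3, 1, 2]; set D = diag(3, 3, 1, 1, 1, 1, 2, 3, 1, 2) and form L = D - A. The sorted Laplacian eigenvalues are [0, 0.1338, 0.5188, 1, 1, 1, 2.3111, 3.2108, 4.1701, 4.6554]; the algebraic connectivity is the second entry, 0.1338.

0.1338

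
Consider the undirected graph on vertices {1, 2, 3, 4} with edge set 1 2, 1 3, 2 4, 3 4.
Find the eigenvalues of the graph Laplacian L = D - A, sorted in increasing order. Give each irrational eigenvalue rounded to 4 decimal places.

Reading degrees in the order [1, 2, 3, 4] gives [2, 2, 2, 2]; set D = diag(2, 2, 2, 2) and form L = D - A. Since every row of L sums to 0, the all-ones vector is in the kernel and 0 is an eigenvalue. The single zero eigenvalue shows the graph is connected. The eigenvalues sum to 8, which equals trace(L) = 2|E|. There is one zero in the spectrum, matching the 1 component.

[0, 2, 2, 4]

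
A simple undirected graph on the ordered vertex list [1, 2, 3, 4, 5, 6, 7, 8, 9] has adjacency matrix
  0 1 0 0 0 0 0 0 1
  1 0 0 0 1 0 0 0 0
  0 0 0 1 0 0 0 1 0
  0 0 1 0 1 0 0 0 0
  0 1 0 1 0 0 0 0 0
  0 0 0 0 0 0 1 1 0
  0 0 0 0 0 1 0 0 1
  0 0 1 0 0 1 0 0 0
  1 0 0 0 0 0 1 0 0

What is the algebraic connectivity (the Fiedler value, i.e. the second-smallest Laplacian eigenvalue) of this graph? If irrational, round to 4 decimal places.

0.4679

Reading degrees in the order [1, 2, 3, 4, 5, 6, 7, 8, 9] gives [2, 2, 2, 2, 2, 2, 2, 2, 2]; set D = diag(2, 2, 2, 2, 2, 2, 2, 2, 2) and form L = D - A. Computing the eigenvalues of L and sorting gives [0, 0.4679, 0.4679, 1.6527, 1.6527, 3, 3, 3.8794, 3.8794]. The Fiedler value lambda_2 = 0.4679 is strictly positive, so the graph is connected.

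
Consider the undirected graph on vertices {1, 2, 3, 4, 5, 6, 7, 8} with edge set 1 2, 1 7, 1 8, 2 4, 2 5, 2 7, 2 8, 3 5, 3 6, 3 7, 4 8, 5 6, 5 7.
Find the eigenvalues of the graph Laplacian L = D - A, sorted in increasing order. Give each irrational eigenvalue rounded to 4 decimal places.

[0, 0.7848, 2.1380, 3.0497, 4, 4.3225, 5.4498, 6.2553]

Each diagonal entry of L is the vertex degree and each off-diagonal entry is -1 where an edge is present, 0 otherwise; in the order [1, 2, 3, 4, 5, 6, 7, 8] the diagonal is [3, 5, 3, 2, 4, 2, 4, 3]. The multiplicity of 0 as a Laplacian eigenvalue equals the number of connected components. The single zero eigenvalue shows the graph is connected. By the matrix-tree theorem the graph has (1/8) * product of the nonzero eigenvalues = 377 spanning trees.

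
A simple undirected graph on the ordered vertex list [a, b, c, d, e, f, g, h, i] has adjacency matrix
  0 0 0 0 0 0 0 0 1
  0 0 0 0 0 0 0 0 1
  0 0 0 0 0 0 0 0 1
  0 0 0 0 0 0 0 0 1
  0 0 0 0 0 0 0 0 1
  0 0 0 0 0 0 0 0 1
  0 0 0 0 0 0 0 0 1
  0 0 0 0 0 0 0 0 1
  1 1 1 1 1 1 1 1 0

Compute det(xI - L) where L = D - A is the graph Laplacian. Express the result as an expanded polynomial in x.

x^9 - 16x^8 + 84x^7 - 224x^6 + 350x^5 - 336x^4 + 196x^3 - 64x^2 + 9x

Reading degrees in the order [a, b, c, d, e, f, g, h, i] gives [1, 1, 1, 1, 1, 1, 1, 1, 8]; set D = diag(1, 1, 1, 1, 1, 1, 1, 1, 8) and form L = D - A. The eigenvalues of L are [0, 1, 1, 1, 1, 1, 1, 1, 9]; the characteristic polynomial is the product of (x - lambda_i), which multiplies out to x^9 - 16x^8 + 84x^7 - 224x^6 + 350x^5 - 336x^4 + 196x^3 - 64x^2 + 9x. Since p(0) = det(-L) = 0, x divides p(x). The eigenvalues sum to 16, which equals trace(L) = 2|E|. The largest eigenvalue, 9, is at most the vertex count 9.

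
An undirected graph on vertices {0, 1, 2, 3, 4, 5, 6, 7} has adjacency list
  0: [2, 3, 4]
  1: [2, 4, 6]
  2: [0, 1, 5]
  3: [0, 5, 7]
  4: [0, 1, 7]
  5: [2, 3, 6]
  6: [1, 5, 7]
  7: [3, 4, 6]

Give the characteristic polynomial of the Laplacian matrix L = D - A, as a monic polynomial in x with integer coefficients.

x^8 - 24x^7 + 240x^6 - 1296x^5 + 4080x^4 - 7488x^3 + 7424x^2 - 3072x

With the vertex order [0, 1, 2, 3, 4, 5, 6, 7], the degrees are [3, 3, 3, 3, 3, 3, 3, 3], giving D = diag(3, 3, 3, 3, 3, 3, 3, 3) and L = D - A. Computing det(xI - L) by cofactor expansion (or equivalently via sum-over-permutations) gives x^8 - 24x^7 + 240x^6 - 1296x^5 + 4080x^4 - 7488x^3 + 7424x^2 - 3072x. Since p(0) = det(-L) = 0, x divides p(x). The largest eigenvalue, 6, is at most the vertex count 8.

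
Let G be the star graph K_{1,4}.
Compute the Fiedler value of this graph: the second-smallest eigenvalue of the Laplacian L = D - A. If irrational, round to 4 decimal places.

The graph has 5 vertices and degree multiset [4, 1, 1, 1, 1]; D is the diagonal matrix of degrees and L = D - A. The sorted Laplacian eigenvalues are [0, 1, 1, 1, 5]; the algebraic connectivity is the second entry, 1.

1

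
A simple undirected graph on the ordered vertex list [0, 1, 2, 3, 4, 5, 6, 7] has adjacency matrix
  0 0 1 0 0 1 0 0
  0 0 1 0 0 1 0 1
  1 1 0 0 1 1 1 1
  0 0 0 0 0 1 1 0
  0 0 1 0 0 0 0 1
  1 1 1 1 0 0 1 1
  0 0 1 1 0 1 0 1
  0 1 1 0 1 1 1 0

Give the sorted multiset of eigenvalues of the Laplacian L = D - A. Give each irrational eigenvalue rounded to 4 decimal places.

Reading degrees in the order [0, 1, 2, 3, 4, 5, 6, 7] gives [2, 3, 6, 2, 2, 6, 4, 5]; set D = diag(2, 3, 6, 2, 2, 6, 4, 5) and form L = D - A. L is symmetric positive semidefinite, so every eigenvalue is real and nonnegative. The single zero eigenvalue shows the graph is connected. The eigenvalues sum to 30, which equals trace(L) = 2|E|. The largest eigenvalue, 7.2200, is at most the vertex count 8.

[0, 1.5358, 1.8324, 2.5090, 3.9477, 6.0546, 6.9006, 7.2200]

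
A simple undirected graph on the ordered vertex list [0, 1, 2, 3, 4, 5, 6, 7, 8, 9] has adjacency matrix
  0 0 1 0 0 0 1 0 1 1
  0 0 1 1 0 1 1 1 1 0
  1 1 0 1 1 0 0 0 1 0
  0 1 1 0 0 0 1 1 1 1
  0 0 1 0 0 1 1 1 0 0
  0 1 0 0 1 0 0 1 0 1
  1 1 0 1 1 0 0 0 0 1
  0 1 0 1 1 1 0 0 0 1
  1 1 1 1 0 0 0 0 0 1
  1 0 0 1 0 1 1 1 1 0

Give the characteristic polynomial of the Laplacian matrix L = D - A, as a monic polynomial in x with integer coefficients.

x^10 - 50x^9 + 1097x^8 - 13856x^7 + 110985x^6 - 584314x^5 + 2020686x^4 - 4422530x^3 + 5552716x^2 - 3042960x

Reading degrees in the order [0, 1, 2, 3, 4, 5, 6, 7, 8, 9] gives [4, 6, 5, 6, 4, 4, 5, 5, 5, 6]; set D = diag(4, 6, 5, 6, 4, 4, 5, 5, 5, 6) and form L = D - A. L has integer entries, so p(x) = det(xI - L) has integer coefficients. Expanding the determinant yields x^10 - 50x^9 + 1097x^8 - 13856x^7 + 110985x^6 - 584314x^5 + 2020686x^4 - 4422530x^3 + 5552716x^2 - 3042960x. The constant term is 0 because L is singular (the all-ones vector lies in its kernel). There is one zero in the spectrum, matching the 1 component.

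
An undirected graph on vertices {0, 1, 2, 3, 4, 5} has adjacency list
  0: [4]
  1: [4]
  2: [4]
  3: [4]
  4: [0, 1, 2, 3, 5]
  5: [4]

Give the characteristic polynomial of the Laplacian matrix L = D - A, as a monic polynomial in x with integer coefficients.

x^6 - 10x^5 + 30x^4 - 40x^3 + 25x^2 - 6x

With the vertex order [0, 1, 2, 3, 4, 5], the degrees are [1, 1, 1, 1, 5, 1], giving D = diag(1, 1, 1, 1, 5, 1) and L = D - A. The eigenvalues of L are [0, 1, 1, 1, 1, 6]; the characteristic polynomial is the product of (x - lambda_i), which multiplies out to x^6 - 10x^5 + 30x^4 - 40x^3 + 25x^2 - 6x. The constant term is 0 because L is singular (the all-ones vector lies in its kernel). There is one zero in the spectrum, matching the 1 component. The largest eigenvalue, 6, is at most the vertex count 6.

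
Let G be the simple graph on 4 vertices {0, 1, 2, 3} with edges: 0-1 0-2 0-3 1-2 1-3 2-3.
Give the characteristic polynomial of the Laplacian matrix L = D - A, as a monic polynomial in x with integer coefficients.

With the vertex order [0, 1, 2, 3], the degrees are [3, 3, 3, 3], giving D = diag(3, 3, 3, 3) and L = D - A. The eigenvalues of L are [0, 4, 4, 4]; the characteristic polynomial is the product of (x - lambda_i), which multiplies out to x^4 - 12x^3 + 48x^2 - 64x. The constant term is 0 because L is singular (the all-ones vector lies in its kernel). The largest eigenvalue, 4, is at most the vertex count 4.

x^4 - 12x^3 + 48x^2 - 64x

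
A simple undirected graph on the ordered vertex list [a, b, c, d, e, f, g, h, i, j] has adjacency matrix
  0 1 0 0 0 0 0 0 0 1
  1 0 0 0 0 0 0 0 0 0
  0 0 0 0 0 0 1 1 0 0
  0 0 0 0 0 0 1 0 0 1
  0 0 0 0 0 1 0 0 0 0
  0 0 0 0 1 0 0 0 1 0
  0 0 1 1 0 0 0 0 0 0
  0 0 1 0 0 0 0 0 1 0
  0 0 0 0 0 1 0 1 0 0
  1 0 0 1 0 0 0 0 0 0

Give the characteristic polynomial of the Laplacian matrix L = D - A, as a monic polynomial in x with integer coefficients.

Reading degrees in the order [a, b, c, d, e, f, g, h, i, j] gives [2, 1, 2, 2, 1, 2, 2, 2, 2, 2]; set D = diag(2, 1, 2, 2, 1, 2, 2, 2, 2, 2) and form L = D - A. Computing det(xI - L) by cofactor expansion (or equivalently via sum-over-permutations) gives x^10 - 18x^9 + 136x^8 - 560x^7 + 1365x^6 - 2002x^5 + 1716x^4 - 792x^3 + 165x^2 - 10x. The coefficient of x^9 equals -trace(L) = -18, matching the sum of degrees. The largest eigenvalue, 3.9021, is at most the vertex count 10. The eigenvalues sum to 18, which equals trace(L) = 2|E|.

x^10 - 18x^9 + 136x^8 - 560x^7 + 1365x^6 - 2002x^5 + 1716x^4 - 792x^3 + 165x^2 - 10x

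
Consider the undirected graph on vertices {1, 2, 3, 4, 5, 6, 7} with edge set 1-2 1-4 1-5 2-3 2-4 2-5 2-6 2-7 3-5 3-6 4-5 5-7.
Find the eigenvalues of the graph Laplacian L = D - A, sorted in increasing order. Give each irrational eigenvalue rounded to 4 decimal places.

With the vertex order [1, 2, 3, 4, 5, 6, 7], the degrees are [3, 6, 3, 3, 5, 2, 2], giving D = diag(3, 6, 3, 3, 5, 2, 2) and L = D - A. L is symmetric positive semidefinite, so every eigenvalue is real and nonnegative. The single zero eigenvalue shows the graph is connected. The eigenvalues sum to 24, which equals trace(L) = 2|E|.

[0, 1.4859, 2, 3.4280, 4, 6.0861, 7]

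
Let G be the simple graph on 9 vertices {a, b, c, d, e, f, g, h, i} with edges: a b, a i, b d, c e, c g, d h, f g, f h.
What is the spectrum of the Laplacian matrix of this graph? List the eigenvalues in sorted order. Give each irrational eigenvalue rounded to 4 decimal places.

[0, 0.1206, 0.4679, 1, 1.6527, 2.3473, 3, 3.5321, 3.8794]

Each diagonal entry of L is the vertex degree and each off-diagonal entry is -1 where an edge is present, 0 otherwise; in the order [a, b, c, d, e, f, g, h, i] the diagonal is [2, 2, 2, 2, 1, 2, 2, 2, 1]. Diagonalising L (or applying a numerical eigensolver to the 9x9 matrix) gives the spectrum above. The single zero eigenvalue shows the graph is connected. By the matrix-tree theorem the graph has (1/9) * product of the nonzero eigenvalues = 1 spanning tree. There is one zero in the spectrum, matching the 1 component.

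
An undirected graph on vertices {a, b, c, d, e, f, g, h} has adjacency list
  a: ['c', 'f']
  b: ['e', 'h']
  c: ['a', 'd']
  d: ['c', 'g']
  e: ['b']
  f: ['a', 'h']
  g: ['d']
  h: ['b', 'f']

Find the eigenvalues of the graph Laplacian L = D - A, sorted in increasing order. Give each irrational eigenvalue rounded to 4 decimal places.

With the vertex order [a, b, c, d, e, f, g, h], the degrees are [2, 2, 2, 2, 1, 2, 1, 2], giving D = diag(2, 2, 2, 2, 1, 2, 1, 2) and L = D - A. The multiplicity of 0 as a Laplacian eigenvalue equals the number of connected components. The single zero eigenvalue shows the graph is connected.

[0, 0.1522, 0.5858, 1.2346, 2, 2.7654, 3.4142, 3.8478]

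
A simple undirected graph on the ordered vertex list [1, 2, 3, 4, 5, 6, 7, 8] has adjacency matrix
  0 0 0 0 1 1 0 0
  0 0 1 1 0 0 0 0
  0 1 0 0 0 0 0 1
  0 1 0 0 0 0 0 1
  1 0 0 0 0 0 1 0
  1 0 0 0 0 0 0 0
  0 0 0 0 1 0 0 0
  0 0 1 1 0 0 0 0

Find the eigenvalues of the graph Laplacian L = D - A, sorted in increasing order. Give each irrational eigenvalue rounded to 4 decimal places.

[0, 0, 0.5858, 2, 2, 2, 3.4142, 4]

Each diagonal entry of L is the vertex degree and each off-diagonal entry is -1 where an edge is present, 0 otherwise; in the order [1, 2, 3, 4, 5, 6, 7, 8] the diagonal is [2, 2, 2, 2, 2, 1, 1, 2]. Since every row of L sums to 0, the all-ones vector is in the kernel and 0 is an eigenvalue. The 2 zero eigenvalues correspond to the 2 connected components. There are 2 zeros in the spectrum, matching the 2 components. The eigenvalues sum to 14, which equals trace(L) = 2|E|.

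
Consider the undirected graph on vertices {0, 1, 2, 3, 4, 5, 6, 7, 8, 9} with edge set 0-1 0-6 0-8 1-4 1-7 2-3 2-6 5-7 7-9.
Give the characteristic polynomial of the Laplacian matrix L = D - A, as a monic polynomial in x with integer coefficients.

x^10 - 18x^9 + 133x^8 - 524x^7 + 1199x^6 - 1632x^5 + 1305x^4 - 582x^3 + 128x^2 - 10x

With the vertex order [0, 1, 2, 3, 4, 5, 6, 7, 8, 9], the degrees are [3, 3, 2, 1, 1, 1, 2, 3, 1, 1], giving D = diag(3, 3, 2, 1, 1, 1, 2, 3, 1, 1) and L = D - A. Computing det(xI - L) by cofactor expansion (or equivalently via sum-over-permutations) gives x^10 - 18x^9 + 133x^8 - 524x^7 + 1199x^6 - 1632x^5 + 1305x^4 - 582x^3 + 128x^2 - 10x. The constant term is 0 because L is singular (the all-ones vector lies in its kernel). There is one zero in the spectrum, matching the 1 component.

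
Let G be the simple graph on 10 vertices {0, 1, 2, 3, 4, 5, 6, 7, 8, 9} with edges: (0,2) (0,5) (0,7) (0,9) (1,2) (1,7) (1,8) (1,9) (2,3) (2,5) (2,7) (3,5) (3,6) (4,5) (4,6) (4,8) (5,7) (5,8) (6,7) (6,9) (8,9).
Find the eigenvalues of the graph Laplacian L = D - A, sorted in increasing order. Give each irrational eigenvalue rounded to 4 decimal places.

Each diagonal entry of L is the vertex degree and each off-diagonal entry is -1 where an edge is present, 0 otherwise; in the order [0, 1, 2, 3, 4, 5, 6, 7, 8, 9] the diagonal is [4, 4, 5, 3, 3, 6, 4, 5, 4, 4]. The multiplicity of 0 as a Laplacian eigenvalue equals the number of connected components. There is one zero in the spectrum, matching the 1 component.

[0, 2.2718, 2.3848, 3.4053, 3.6227, 4.1896, 5.4423, 6.4385, 6.7064, 7.5386]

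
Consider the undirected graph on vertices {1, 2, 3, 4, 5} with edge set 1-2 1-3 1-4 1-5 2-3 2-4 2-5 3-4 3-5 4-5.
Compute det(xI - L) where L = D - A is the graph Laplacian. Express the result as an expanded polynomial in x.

With the vertex order [1, 2, 3, 4, 5], the degrees are [4, 4, 4, 4, 4], giving D = diag(4, 4, 4, 4, 4) and L = D - A. Computing det(xI - L) by cofactor expansion (or equivalently via sum-over-permutations) gives x^5 - 20x^4 + 150x^3 - 500x^2 + 625x. The coefficient of x^4 equals -trace(L) = -20, matching the sum of degrees. There is one zero in the spectrum, matching the 1 component.

x^5 - 20x^4 + 150x^3 - 500x^2 + 625x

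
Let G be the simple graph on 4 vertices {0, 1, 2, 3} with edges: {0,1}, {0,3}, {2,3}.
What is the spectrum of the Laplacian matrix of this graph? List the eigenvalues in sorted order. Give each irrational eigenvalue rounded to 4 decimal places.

[0, 0.5858, 2, 3.4142]

Reading degrees in the order [0, 1, 2, 3] gives [2, 1, 1, 2]; set D = diag(2, 1, 1, 2) and form L = D - A. The multiplicity of 0 as a Laplacian eigenvalue equals the number of connected components. The single zero eigenvalue shows the graph is connected.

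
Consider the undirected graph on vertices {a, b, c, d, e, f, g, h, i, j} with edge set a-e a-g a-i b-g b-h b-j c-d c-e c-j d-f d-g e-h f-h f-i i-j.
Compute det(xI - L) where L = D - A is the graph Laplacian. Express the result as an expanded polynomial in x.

x^10 - 30x^9 + 390x^8 - 2880x^7 + 13305x^6 - 39882x^5 + 77640x^4 - 94800x^3 + 66000x^2 - 20000x

Each diagonal entry of L is the vertex degree and each off-diagonal entry is -1 where an edge is present, 0 otherwise; in the order [a, b, c, d, e, f, g, h, i, j] the diagonal is [3, 3, 3, 3, 3, 3, 3, 3, 3, 3]. L has integer entries, so p(x) = det(xI - L) has integer coefficients. Expanding the determinant yields x^10 - 30x^9 + 390x^8 - 2880x^7 + 13305x^6 - 39882x^5 + 77640x^4 - 94800x^3 + 66000x^2 - 20000x. The coefficient of x^9 equals -trace(L) = -30, matching the sum of degrees. By the matrix-tree theorem the graph has (1/10) * product of the nonzero eigenvalues = 2000 spanning trees.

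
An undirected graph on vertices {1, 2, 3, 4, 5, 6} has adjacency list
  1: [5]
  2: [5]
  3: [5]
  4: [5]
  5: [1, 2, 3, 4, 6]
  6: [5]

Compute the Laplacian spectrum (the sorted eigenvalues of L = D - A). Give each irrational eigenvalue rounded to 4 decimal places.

[0, 1, 1, 1, 1, 6]

Each diagonal entry of L is the vertex degree and each off-diagonal entry is -1 where an edge is present, 0 otherwise; in the order [1, 2, 3, 4, 5, 6] the diagonal is [1, 1, 1, 1, 5, 1]. Since every row of L sums to 0, the all-ones vector is in the kernel and 0 is an eigenvalue. The single zero eigenvalue shows the graph is connected. The eigenvalues sum to 10, which equals trace(L) = 2|E|.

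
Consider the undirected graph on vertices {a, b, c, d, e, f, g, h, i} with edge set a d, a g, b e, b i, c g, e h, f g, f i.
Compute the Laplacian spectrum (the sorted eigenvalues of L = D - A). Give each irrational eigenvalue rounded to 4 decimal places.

With the vertex order [a, b, c, d, e, f, g, h, i], the degrees are [2, 2, 1, 1, 2, 2, 3, 1, 2], giving D = diag(2, 2, 1, 1, 2, 2, 3, 1, 2) and L = D - A. Since every row of L sums to 0, the all-ones vector is in the kernel and 0 is an eigenvalue. The eigenvalues sum to 16, which equals trace(L) = 2|E|. There is one zero in the spectrum, matching the 1 component.

[0, 0.1404, 0.5362, 0.7754, 1.5803, 2.2449, 2.7784, 3.5988, 4.3455]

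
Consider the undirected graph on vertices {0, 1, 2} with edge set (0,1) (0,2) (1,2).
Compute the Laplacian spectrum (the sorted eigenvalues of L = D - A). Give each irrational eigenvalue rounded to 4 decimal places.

With the vertex order [0, 1, 2], the degrees are [2, 2, 2], giving D = diag(2, 2, 2) and L = D - A. Since every row of L sums to 0, the all-ones vector is in the kernel and 0 is an eigenvalue. The eigenvalues sum to 6, which equals trace(L) = 2|E|. The largest eigenvalue, 3, is at most the vertex count 3.

[0, 3, 3]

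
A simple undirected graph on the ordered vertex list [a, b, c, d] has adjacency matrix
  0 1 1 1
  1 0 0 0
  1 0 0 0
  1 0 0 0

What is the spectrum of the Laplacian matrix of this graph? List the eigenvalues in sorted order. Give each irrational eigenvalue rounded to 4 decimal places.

[0, 1, 1, 4]

Each diagonal entry of L is the vertex degree and each off-diagonal entry is -1 where an edge is present, 0 otherwise; in the order [a, b, c, d] the diagonal is [3, 1, 1, 1]. Diagonalising L (or applying a numerical eigensolver to the 4x4 matrix) gives the spectrum above. The eigenvalues sum to 6, which equals trace(L) = 2|E|. The largest eigenvalue, 4, is at most the vertex count 4.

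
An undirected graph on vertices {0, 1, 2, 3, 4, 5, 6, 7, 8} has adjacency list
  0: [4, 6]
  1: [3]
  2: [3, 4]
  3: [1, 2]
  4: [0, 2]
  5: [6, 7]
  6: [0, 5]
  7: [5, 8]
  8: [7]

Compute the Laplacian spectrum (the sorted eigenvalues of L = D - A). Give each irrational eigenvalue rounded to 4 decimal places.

[0, 0.1206, 0.4679, 1, 1.6527, 2.3473, 3, 3.5321, 3.8794]

Reading degrees in the order [0, 1, 2, 3, 4, 5, 6, 7, 8] gives [2, 1, 2, 2, 2, 2, 2, 2, 1]; set D = diag(2, 1, 2, 2, 2, 2, 2, 2, 1) and form L = D - A. L is symmetric positive semidefinite, so every eigenvalue is real and nonnegative. The largest eigenvalue, 3.8794, is at most the vertex count 9.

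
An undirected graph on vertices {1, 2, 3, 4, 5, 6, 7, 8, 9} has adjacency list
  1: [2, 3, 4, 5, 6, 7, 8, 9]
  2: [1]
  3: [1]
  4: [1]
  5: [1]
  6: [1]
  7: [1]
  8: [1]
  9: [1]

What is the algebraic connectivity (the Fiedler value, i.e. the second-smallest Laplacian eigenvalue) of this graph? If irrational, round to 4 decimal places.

Reading degrees in the order [1, 2, 3, 4, 5, 6, 7, 8, 9] gives [8, 1, 1, 1, 1, 1, 1, 1, 1]; set D = diag(8, 1, 1, 1, 1, 1, 1, 1, 1) and form L = D - A. The sorted Laplacian eigenvalues are [0, 1, 1, 1, 1, 1, 1, 1, 9]; the algebraic connectivity is the second entry, 1. There is one zero in the spectrum, matching the 1 component.

1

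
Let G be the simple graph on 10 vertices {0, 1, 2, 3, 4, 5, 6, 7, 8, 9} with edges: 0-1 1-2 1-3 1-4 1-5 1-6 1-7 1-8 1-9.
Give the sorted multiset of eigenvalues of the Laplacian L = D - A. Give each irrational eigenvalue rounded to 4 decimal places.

[0, 1, 1, 1, 1, 1, 1, 1, 1, 10]

Reading degrees in the order [0, 1, 2, 3, 4, 5, 6, 7, 8, 9] gives [1, 9, 1, 1, 1, 1, 1, 1, 1, 1]; set D = diag(1, 9, 1, 1, 1, 1, 1, 1, 1, 1) and form L = D - A. Since every row of L sums to 0, the all-ones vector is in the kernel and 0 is an eigenvalue. The single zero eigenvalue shows the graph is connected. There is one zero in the spectrum, matching the 1 component. The eigenvalues sum to 18, which equals trace(L) = 2|E|.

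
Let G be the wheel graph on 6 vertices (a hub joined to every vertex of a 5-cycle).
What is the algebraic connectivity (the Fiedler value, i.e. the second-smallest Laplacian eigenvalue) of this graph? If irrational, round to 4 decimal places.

2.3820

The graph has 6 vertices and degree multiset [5, 3, 3, 3, 3, 3]; D is the diagonal matrix of degrees and L = D - A. Computing the eigenvalues of L and sorting gives [0, 2.3820, 2.3820, 4.6180, 4.6180, 6]. The Fiedler value lambda_2 = 2.3820 is strictly positive, so the graph is connected. The largest eigenvalue, 6, is at most the vertex count 6.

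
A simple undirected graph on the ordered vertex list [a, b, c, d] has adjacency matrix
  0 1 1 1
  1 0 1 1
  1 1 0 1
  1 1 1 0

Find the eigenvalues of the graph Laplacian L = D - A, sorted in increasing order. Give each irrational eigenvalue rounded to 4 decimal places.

[0, 4, 4, 4]

Reading degrees in the order [a, b, c, d] gives [3, 3, 3, 3]; set D = diag(3, 3, 3, 3) and form L = D - A. The multiplicity of 0 as a Laplacian eigenvalue equals the number of connected components. The single zero eigenvalue shows the graph is connected. By the matrix-tree theorem the graph has (1/4) * product of the nonzero eigenvalues = 16 spanning trees.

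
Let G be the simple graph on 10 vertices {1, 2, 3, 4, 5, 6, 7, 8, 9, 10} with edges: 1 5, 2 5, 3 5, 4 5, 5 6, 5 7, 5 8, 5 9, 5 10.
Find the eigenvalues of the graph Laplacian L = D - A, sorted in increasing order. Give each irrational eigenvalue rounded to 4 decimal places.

[0, 1, 1, 1, 1, 1, 1, 1, 1, 10]

Each diagonal entry of L is the vertex degree and each off-diagonal entry is -1 where an edge is present, 0 otherwise; in the order [1, 2, 3, 4, 5, 6, 7, 8, 9, 10] the diagonal is [1, 1, 1, 1, 9, 1, 1, 1, 1, 1]. The multiplicity of 0 as a Laplacian eigenvalue equals the number of connected components. The largest eigenvalue, 10, is at most the vertex count 10. There is one zero in the spectrum, matching the 1 component.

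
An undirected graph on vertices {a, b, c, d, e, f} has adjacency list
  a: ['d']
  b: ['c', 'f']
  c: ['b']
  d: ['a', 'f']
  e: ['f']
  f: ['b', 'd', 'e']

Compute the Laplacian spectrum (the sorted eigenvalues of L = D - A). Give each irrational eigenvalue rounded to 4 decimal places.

Each diagonal entry of L is the vertex degree and each off-diagonal entry is -1 where an edge is present, 0 otherwise; in the order [a, b, c, d, e, f] the diagonal is [1, 2, 1, 2, 1, 3]. Since every row of L sums to 0, the all-ones vector is in the kernel and 0 is an eigenvalue. The single zero eigenvalue shows the graph is connected. The largest eigenvalue, 4.3028, is at most the vertex count 6. The eigenvalues sum to 10, which equals trace(L) = 2|E|.

[0, 0.3820, 0.6972, 2, 2.6180, 4.3028]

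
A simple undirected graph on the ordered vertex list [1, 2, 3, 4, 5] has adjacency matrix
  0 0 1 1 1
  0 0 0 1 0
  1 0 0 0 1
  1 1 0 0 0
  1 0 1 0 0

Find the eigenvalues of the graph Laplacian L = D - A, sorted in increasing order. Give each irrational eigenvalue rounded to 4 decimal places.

Each diagonal entry of L is the vertex degree and each off-diagonal entry is -1 where an edge is present, 0 otherwise; in the order [1, 2, 3, 4, 5] the diagonal is [3, 1, 2, 2, 2]. The multiplicity of 0 as a Laplacian eigenvalue equals the number of connected components. By the matrix-tree theorem the graph has (1/5) * product of the nonzero eigenvalues = 3 spanning trees.

[0, 0.5188, 2.3111, 3, 4.1701]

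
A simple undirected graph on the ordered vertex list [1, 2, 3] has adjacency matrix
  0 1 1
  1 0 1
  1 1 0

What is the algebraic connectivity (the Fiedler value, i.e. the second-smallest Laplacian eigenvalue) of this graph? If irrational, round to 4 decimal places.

With the vertex order [1, 2, 3], the degrees are [2, 2, 2], giving D = diag(2, 2, 2) and L = D - A. The smallest Laplacian eigenvalue is always 0. The next one, lambda_2 = 3, measures how hard the graph is to disconnect: larger values mean better connectivity. By the matrix-tree theorem the graph has (1/3) * product of the nonzero eigenvalues = 3 spanning trees.

3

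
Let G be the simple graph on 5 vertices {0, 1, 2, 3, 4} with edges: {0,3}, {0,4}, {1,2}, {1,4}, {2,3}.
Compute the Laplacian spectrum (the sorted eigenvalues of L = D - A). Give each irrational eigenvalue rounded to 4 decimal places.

[0, 1.3820, 1.3820, 3.6180, 3.6180]

Reading degrees in the order [0, 1, 2, 3, 4] gives [2, 2, 2, 2, 2]; set D = diag(2, 2, 2, 2, 2) and form L = D - A. Since every row of L sums to 0, the all-ones vector is in the kernel and 0 is an eigenvalue. The largest eigenvalue, 3.6180, is at most the vertex count 5. The eigenvalues sum to 10, which equals trace(L) = 2|E|.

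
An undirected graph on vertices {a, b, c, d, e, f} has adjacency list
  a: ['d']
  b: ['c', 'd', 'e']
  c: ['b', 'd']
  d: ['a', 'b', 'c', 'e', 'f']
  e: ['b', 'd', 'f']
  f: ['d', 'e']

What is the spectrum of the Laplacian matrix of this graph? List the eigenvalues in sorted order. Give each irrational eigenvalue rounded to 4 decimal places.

[0, 1, 1.5858, 3, 4.4142, 6]

Reading degrees in the order [a, b, c, d, e, f] gives [1, 3, 2, 5, 3, 2]; set D = diag(1, 3, 2, 5, 3, 2) and form L = D - A. The multiplicity of 0 as a Laplacian eigenvalue equals the number of connected components.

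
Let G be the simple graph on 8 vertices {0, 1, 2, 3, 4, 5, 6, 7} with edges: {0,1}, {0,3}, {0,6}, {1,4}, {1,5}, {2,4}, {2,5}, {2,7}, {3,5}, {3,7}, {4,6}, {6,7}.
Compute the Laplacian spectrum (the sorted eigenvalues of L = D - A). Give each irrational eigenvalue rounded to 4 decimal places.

With the vertex order [0, 1, 2, 3, 4, 5, 6, 7], the degrees are [3, 3, 3, 3, 3, 3, 3, 3], giving D = diag(3, 3, 3, 3, 3, 3, 3, 3) and L = D - A. The multiplicity of 0 as a Laplacian eigenvalue equals the number of connected components. The single zero eigenvalue shows the graph is connected. By the matrix-tree theorem the graph has (1/8) * product of the nonzero eigenvalues = 384 spanning trees.

[0, 2, 2, 2, 4, 4, 4, 6]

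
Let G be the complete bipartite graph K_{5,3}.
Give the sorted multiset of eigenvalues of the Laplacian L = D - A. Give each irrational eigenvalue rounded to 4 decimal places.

[0, 3, 3, 3, 3, 5, 5, 8]

The graph has 8 vertices and degree multiset [5, 5, 5, 3, 3, 3, 3, 3]; D is the diagonal matrix of degrees and L = D - A. Diagonalising L (or applying a numerical eigensolver to the 8x8 matrix) gives the spectrum above. The single zero eigenvalue shows the graph is connected. By the matrix-tree theorem the graph has (1/8) * product of the nonzero eigenvalues = 2025 spanning trees.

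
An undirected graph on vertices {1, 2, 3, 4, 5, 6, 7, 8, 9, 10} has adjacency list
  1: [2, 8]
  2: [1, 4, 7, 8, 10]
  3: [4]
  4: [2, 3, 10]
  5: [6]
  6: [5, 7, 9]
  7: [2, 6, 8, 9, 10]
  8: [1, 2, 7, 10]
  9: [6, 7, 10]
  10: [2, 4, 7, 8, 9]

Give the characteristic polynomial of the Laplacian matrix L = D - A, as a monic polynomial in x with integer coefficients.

x^10 - 32x^9 + 434x^8 - 3250x^7 + 14671x^6 - 40904x^5 + 69329x^4 - 67492x^3 + 33463x^2 - 6360x

Each diagonal entry of L is the vertex degree and each off-diagonal entry is -1 where an edge is present, 0 otherwise; in the order [1, 2, 3, 4, 5, 6, 7, 8, 9, 10] the diagonal is [2, 5, 1, 3, 1, 3, 5, 4, 3, 5]. Computing det(xI - L) by cofactor expansion (or equivalently via sum-over-permutations) gives x^10 - 32x^9 + 434x^8 - 3250x^7 + 14671x^6 - 40904x^5 + 69329x^4 - 67492x^3 + 33463x^2 - 6360x. Since p(0) = det(-L) = 0, x divides p(x).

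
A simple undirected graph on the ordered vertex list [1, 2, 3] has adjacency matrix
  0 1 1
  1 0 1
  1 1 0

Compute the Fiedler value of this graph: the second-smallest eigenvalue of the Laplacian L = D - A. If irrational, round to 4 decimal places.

Reading degrees in the order [1, 2, 3] gives [2, 2, 2]; set D = diag(2, 2, 2) and form L = D - A. The sorted Laplacian eigenvalues are [0, 3, 3]; the algebraic connectivity is the second entry, 3. The eigenvalues sum to 6, which equals trace(L) = 2|E|. There is one zero in the spectrum, matching the 1 component.

3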